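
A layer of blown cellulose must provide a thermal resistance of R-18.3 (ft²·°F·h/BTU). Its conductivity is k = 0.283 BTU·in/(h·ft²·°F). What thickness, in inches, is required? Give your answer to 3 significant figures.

L = R × k = 18.3 × 0.283 = 5.179 in

5.18 in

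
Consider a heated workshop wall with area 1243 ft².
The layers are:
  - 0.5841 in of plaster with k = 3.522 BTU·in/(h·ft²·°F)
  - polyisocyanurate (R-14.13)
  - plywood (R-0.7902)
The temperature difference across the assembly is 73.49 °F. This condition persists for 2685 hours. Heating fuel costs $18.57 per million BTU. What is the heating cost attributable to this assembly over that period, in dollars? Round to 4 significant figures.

0.5841/3.522 = 0.16584
R_total = 0.16584 + 14.13 + 0.7902 = 15.086 ft²·°F·h/BTU
Q = 1243 × 73.49 / 15.086 = 6055.1 BTU/h
E = 6055.1 × 2685 = 16258000 BTU
Cost = 16258000/10⁶ × 18.57 = $301.91

301.9 dollars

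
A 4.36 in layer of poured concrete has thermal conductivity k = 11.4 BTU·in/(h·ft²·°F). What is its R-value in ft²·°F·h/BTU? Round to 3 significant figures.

0.382 ft²·°F·h/BTU

R = L/k = 4.36/11.4 = 0.3825 ft²·°F·h/BTU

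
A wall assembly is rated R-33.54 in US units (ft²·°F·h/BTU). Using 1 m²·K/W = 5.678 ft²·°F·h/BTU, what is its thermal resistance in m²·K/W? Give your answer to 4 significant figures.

R_SI = 33.54/5.678 = 5.907

5.907 m²·K/W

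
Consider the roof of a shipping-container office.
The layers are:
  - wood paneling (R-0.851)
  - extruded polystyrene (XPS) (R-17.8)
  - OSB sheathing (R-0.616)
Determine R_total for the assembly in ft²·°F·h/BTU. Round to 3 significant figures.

19.3 ft²·°F·h/BTU

R_total = 0.851 + 17.8 + 0.616 = 19.27 ft²·°F·h/BTU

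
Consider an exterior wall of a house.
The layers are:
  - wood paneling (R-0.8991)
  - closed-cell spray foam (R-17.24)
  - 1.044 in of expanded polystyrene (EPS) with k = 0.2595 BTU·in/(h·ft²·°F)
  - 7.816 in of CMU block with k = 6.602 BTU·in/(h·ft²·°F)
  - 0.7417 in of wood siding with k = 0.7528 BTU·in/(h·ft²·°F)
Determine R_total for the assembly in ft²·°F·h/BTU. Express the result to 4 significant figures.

1.044/0.2595 = 4.0231
7.816/6.602 = 1.1839
0.7417/0.7528 = 0.98526
R_total = 0.8991 + 17.24 + 4.0231 + 1.1839 + 0.98526 = 24.331 ft²·°F·h/BTU

24.33 ft²·°F·h/BTU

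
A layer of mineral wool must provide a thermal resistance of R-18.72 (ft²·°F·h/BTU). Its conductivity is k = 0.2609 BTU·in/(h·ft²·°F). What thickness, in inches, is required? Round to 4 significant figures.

L = R × k = 18.72 × 0.2609 = 4.884 in

4.884 in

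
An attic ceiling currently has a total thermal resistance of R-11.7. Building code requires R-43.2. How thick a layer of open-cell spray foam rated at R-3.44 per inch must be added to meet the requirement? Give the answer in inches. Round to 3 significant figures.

ΔR = 43.2 − 11.7 = 31.5 ft²·°F·h/BTU
L = ΔR / (R/in) = 31.5/3.44 = 9.157 in

9.16 in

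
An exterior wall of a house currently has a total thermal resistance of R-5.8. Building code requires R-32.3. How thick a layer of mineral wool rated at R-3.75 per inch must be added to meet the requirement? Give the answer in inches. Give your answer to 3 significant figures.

7.07 in

ΔR = 32.3 − 5.8 = 26.5 ft²·°F·h/BTU
L = ΔR / (R/in) = 26.5/3.75 = 7.067 in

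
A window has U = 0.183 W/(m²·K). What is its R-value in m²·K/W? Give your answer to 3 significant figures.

5.46 m²·K/W

R = 1/U = 1/0.183 = 5.464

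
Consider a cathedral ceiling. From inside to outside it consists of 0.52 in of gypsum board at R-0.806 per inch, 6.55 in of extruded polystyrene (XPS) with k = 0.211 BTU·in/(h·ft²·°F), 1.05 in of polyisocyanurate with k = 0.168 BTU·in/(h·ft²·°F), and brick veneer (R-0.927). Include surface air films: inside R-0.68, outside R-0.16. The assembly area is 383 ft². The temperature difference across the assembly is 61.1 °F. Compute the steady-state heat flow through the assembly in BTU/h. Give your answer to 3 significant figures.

0.52 × 0.806 = 0.4191
6.55/0.211 = 31.04
1.05/0.168 = 6.25
R_total = 0.68 + 0.4191 + 31.04 + 6.25 + 0.927 + 0.16 = 39.48 ft²·°F·h/BTU
Q = A·ΔT/R = 383 × 61.1 / 39.48 = 592.8 BTU/h

593 BTU/h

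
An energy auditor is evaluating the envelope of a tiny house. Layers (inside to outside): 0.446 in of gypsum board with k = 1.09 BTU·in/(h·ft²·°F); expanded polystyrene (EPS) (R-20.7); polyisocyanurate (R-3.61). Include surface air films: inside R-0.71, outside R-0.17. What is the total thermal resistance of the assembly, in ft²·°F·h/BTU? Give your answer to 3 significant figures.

25.6 ft²·°F·h/BTU

0.446/1.09 = 0.4092
R_total = 0.71 + 0.4092 + 20.7 + 3.61 + 0.17 = 25.6 ft²·°F·h/BTU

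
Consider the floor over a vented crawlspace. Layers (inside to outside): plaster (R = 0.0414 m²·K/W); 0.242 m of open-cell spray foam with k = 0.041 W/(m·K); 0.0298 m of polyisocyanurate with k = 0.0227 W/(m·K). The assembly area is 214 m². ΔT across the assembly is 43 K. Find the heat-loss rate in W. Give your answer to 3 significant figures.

0.242/0.041 = 5.902
0.0298/0.0227 = 1.313
R_total = 0.0414 + 5.902 + 1.313 = 7.257 m²·K/W
Q = A·ΔT/R = 214 × 43 / 7.257 = 1268 W

1270 W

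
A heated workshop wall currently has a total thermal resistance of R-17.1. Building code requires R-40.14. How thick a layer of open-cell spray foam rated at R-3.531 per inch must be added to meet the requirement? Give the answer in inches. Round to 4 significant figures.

ΔR = 40.14 − 17.1 = 23.04 ft²·°F·h/BTU
L = ΔR / (R/in) = 23.04/3.531 = 6.5251 in

6.525 in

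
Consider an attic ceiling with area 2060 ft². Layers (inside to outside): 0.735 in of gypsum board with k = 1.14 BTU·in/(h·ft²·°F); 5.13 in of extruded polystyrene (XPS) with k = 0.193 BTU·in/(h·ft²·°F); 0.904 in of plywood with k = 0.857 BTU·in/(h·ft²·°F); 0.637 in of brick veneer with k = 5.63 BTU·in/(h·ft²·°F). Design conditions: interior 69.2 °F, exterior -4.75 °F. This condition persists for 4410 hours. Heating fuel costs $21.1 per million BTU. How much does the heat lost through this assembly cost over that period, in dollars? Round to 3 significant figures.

0.735/1.14 = 0.6447
5.13/0.193 = 26.58
0.904/0.857 = 1.055
0.637/5.63 = 0.1131
R_total = 0.6447 + 26.58 + 1.055 + 0.1131 = 28.39 ft²·°F·h/BTU
Q = 2060 × (69.2 − (-4.75)) / 28.39 = 5365 BTU/h
E = 5365 × 4410 = 23660000 BTU
Cost = 23660000/10⁶ × 21.1 = $499.2

499 dollars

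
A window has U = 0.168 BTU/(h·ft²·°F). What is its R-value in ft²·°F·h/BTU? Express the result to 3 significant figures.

5.95 ft²·°F·h/BTU

R = 1/U = 1/0.168 = 5.952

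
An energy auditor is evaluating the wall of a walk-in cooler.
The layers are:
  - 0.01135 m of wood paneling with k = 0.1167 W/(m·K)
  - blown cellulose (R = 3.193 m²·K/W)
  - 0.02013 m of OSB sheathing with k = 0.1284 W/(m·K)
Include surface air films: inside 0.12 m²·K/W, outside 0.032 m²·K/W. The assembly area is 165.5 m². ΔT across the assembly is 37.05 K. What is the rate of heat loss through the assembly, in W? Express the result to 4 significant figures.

1704 W

0.01135/0.1167 = 0.097258
0.02013/0.1284 = 0.15678
R_total = 0.12 + 0.097258 + 3.193 + 0.15678 + 0.032 = 3.599 m²·K/W
Q = A·ΔT/R = 165.5 × 37.05 / 3.599 = 1703.7 W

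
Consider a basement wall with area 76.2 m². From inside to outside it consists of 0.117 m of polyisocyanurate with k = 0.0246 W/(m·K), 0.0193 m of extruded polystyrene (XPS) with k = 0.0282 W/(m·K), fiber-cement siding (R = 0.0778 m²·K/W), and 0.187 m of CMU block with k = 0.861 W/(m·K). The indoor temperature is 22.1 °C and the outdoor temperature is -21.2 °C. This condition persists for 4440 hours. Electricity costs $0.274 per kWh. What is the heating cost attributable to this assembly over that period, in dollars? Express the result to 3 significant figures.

700 dollars

0.117/0.0246 = 4.756
0.0193/0.0282 = 0.6844
0.187/0.861 = 0.2172
R_total = 4.756 + 0.6844 + 0.0778 + 0.2172 = 5.735 m²·K/W
Q = 76.2 × (22.1 − (-21.2)) / 5.735 = 575.3 W
E = 575.3 W × 4440 h / 1000 = 2554 kWh
Cost = 2554 × 0.274 = $699.9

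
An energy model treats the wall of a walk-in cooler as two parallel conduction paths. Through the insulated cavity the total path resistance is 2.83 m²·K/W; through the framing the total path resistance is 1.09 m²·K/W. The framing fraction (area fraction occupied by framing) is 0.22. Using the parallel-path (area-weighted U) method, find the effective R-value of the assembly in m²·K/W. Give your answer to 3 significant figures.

2.09 m²·K/W

U_eff = 0.78/2.83 + 0.22/1.09 = 0.2756 + 0.2018 = 0.4775
R_eff = 1/U_eff = 2.094 m²·K/W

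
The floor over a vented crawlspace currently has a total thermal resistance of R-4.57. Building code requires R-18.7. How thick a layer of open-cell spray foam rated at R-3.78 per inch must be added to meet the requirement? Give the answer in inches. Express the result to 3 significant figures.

ΔR = 18.7 − 4.57 = 14.13 ft²·°F·h/BTU
L = ΔR / (R/in) = 14.13/3.78 = 3.738 in

3.74 in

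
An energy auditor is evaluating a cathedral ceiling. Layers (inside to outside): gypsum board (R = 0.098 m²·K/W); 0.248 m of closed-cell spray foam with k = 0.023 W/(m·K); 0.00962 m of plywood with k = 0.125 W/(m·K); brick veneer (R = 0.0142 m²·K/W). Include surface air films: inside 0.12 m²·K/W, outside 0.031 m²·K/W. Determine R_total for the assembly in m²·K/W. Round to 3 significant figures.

11.1 m²·K/W

0.248/0.023 = 10.78
0.00962/0.125 = 0.07696
R_total = 0.12 + 0.098 + 10.78 + 0.07696 + 0.0142 + 0.031 = 11.12 m²·K/W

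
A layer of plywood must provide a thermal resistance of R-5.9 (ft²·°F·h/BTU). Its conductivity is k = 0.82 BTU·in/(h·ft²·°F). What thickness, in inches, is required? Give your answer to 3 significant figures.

L = R × k = 5.9 × 0.82 = 4.838 in

4.84 in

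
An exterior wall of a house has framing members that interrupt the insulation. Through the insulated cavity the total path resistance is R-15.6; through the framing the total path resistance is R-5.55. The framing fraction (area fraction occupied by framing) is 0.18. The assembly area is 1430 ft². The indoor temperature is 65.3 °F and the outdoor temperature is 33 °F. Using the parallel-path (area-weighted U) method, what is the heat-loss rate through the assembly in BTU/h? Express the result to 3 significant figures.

U_eff = 0.82/15.6 + 0.18/5.55 = 0.05256 + 0.03243 = 0.085
R_eff = 1/U_eff = 11.77 ft²·°F·h/BTU
Q = 1430 × (65.3 − 33) / 11.77 = 3926 BTU/h

3930 BTU/h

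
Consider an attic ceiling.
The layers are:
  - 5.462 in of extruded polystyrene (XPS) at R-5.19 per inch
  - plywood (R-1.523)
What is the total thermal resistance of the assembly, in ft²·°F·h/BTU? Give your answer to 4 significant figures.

29.87 ft²·°F·h/BTU

5.462 × 5.19 = 28.348
R_total = 28.348 + 1.523 = 29.871 ft²·°F·h/BTU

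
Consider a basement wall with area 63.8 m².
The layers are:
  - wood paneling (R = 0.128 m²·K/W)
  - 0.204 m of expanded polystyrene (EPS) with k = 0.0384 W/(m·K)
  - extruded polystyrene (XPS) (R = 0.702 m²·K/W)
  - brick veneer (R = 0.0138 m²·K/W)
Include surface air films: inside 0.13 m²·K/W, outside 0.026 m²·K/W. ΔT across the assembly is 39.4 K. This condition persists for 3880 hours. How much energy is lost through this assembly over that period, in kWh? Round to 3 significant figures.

0.204/0.0384 = 5.312
R_total = 0.13 + 0.128 + 5.312 + 0.702 + 0.0138 + 0.026 = 6.312 m²·K/W
Q = 63.8 × 39.4 / 6.312 = 398.2 W
E = 398.2 W × 3880 h / 1000 = 1545 kWh

1550 kWh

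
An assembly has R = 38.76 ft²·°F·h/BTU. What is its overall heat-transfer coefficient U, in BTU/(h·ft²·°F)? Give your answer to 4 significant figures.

U = 1/R = 1/38.76 = 0.0258

0.02580 BTU/(h·ft²·°F)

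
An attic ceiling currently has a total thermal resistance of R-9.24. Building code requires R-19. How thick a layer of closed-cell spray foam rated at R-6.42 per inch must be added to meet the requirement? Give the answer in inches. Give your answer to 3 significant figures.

1.52 in

ΔR = 19 − 9.24 = 9.76 ft²·°F·h/BTU
L = ΔR / (R/in) = 9.76/6.42 = 1.52 in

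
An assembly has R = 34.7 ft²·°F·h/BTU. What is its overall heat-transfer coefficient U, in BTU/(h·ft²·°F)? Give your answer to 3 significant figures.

U = 1/R = 1/34.7 = 0.02882

0.0288 BTU/(h·ft²·°F)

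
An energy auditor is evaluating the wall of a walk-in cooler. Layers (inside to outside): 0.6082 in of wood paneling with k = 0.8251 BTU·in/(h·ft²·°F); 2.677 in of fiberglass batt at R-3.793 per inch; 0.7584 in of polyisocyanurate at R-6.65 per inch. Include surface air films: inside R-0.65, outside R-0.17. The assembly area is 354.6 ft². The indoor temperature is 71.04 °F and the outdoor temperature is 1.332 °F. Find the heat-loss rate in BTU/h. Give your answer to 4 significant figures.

0.6082/0.8251 = 0.73712
2.677 × 3.793 = 10.154
0.7584 × 6.65 = 5.0434
R_total = 0.65 + 0.73712 + 10.154 + 5.0434 + 0.17 = 16.754 ft²·°F·h/BTU
Q = A·ΔT/R = 354.6 × (71.04 − 1.332) / 16.754 = 1475.3 BTU/h

1475 BTU/h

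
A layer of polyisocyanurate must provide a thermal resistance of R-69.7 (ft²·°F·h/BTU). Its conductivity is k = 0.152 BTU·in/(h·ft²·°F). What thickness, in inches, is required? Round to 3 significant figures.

10.6 in

L = R × k = 69.7 × 0.152 = 10.59 in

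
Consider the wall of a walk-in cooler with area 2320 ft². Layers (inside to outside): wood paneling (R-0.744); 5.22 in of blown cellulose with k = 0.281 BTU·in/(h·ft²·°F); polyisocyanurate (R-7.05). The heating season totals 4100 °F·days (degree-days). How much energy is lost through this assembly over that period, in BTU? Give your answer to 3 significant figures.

8660000 BTU

5.22/0.281 = 18.58
R_total = 0.744 + 18.58 + 7.05 = 26.37 ft²·°F·h/BTU
E = A × HDD × 24 / R = 2320 × 4100 × 24 / 26.37 = 8657000 BTU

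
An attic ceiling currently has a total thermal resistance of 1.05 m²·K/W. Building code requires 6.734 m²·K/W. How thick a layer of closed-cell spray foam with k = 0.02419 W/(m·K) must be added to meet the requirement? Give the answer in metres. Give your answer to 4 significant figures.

ΔR = 6.734 − 1.05 = 5.684 m²·K/W
L = ΔR × k = 5.684 × 0.02419 = 0.1375 m

0.1375 m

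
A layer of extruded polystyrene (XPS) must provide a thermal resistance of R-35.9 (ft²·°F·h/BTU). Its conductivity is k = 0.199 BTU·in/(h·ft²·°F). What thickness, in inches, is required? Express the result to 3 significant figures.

L = R × k = 35.9 × 0.199 = 7.144 in

7.14 in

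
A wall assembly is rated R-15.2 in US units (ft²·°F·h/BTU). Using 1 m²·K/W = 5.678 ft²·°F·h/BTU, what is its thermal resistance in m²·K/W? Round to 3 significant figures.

R_SI = 15.2/5.678 = 2.677

2.68 m²·K/W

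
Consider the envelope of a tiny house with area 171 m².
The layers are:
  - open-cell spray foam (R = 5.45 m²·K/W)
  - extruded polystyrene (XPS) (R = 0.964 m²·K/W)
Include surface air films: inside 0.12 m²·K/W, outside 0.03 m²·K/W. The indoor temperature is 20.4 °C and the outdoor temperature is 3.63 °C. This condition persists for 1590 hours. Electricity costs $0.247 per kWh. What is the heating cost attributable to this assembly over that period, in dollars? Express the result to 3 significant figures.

R_total = 0.12 + 5.45 + 0.964 + 0.03 = 6.564 m²·K/W
Q = 171 × (20.4 − 3.63) / 6.564 = 436.9 W
E = 436.9 W × 1590 h / 1000 = 694.6 kWh
Cost = 694.6 × 0.247 = $171.6

172 dollars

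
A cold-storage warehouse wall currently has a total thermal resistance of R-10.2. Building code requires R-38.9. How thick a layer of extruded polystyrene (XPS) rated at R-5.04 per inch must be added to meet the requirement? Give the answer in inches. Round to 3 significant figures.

ΔR = 38.9 − 10.2 = 28.7 ft²·°F·h/BTU
L = ΔR / (R/in) = 28.7/5.04 = 5.694 in

5.69 in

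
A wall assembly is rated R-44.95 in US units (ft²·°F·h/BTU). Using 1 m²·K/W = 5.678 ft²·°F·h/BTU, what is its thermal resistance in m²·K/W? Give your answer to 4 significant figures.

7.917 m²·K/W

R_SI = 44.95/5.678 = 7.9165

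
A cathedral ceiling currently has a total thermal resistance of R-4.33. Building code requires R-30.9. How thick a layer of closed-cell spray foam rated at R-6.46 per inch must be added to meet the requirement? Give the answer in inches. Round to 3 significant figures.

4.11 in

ΔR = 30.9 − 4.33 = 26.57 ft²·°F·h/BTU
L = ΔR / (R/in) = 26.57/6.46 = 4.113 in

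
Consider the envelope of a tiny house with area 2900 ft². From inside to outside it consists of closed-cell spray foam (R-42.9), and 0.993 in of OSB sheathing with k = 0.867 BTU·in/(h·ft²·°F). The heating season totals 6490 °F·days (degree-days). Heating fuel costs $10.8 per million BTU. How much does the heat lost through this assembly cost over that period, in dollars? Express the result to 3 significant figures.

111 dollars

0.993/0.867 = 1.145
R_total = 42.9 + 1.145 = 44.05 ft²·°F·h/BTU
E = A × HDD × 24 / R = 2900 × 6490 × 24 / 44.05 = 10260000 BTU
Cost = 10260000/10⁶ × 10.8 = $110.8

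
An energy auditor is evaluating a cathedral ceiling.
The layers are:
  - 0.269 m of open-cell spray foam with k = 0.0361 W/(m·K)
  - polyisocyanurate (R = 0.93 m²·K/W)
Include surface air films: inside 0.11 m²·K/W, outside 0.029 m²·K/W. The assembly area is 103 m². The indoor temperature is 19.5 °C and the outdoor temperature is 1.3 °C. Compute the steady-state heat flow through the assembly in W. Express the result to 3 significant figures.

0.269/0.0361 = 7.452
R_total = 0.11 + 7.452 + 0.93 + 0.029 = 8.521 m²·K/W
Q = A·ΔT/R = 103 × (19.5 − 1.3) / 8.521 = 220 W

220 W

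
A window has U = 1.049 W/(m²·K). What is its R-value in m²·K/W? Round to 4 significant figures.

R = 1/U = 1/1.049 = 0.95329

0.9533 m²·K/W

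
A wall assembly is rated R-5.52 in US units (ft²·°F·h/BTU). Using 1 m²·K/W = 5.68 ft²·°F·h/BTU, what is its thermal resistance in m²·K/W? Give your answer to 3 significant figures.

0.972 m²·K/W

R_SI = 5.52/5.68 = 0.9718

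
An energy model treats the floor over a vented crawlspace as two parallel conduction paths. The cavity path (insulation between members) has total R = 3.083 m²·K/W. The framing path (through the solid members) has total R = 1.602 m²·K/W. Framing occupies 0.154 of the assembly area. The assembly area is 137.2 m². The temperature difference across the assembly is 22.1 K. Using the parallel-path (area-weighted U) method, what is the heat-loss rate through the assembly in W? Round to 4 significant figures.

1124 W

U_eff = 0.846/3.083 + 0.154/1.602 = 0.27441 + 0.09613 = 0.37054
R_eff = 1/U_eff = 2.6988 m²·K/W
Q = 137.2 × 22.1 / 2.6988 = 1123.5 W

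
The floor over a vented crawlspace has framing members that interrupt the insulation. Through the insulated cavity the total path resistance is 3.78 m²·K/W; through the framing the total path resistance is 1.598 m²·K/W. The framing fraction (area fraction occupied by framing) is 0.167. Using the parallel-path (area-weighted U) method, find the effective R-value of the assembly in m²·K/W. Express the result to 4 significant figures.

U_eff = 0.833/3.78 + 0.167/1.598 = 0.22037 + 0.10451 = 0.32488
R_eff = 1/U_eff = 3.0781 m²·K/W

3.078 m²·K/W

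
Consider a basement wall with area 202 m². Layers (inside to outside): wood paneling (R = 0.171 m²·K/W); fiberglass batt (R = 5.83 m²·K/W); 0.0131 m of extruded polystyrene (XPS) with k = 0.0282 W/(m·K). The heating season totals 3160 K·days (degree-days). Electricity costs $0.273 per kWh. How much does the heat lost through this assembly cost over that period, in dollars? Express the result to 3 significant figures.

0.0131/0.0282 = 0.4645
R_total = 0.171 + 5.83 + 0.4645 = 6.466 m²·K/W
E = A × HDD × 24 / R / 1000 = 202 × 3160 × 24 / 6.466 / 1000 = 2369 kWh
Cost = 2369 × 0.273 = $646.9

647 dollars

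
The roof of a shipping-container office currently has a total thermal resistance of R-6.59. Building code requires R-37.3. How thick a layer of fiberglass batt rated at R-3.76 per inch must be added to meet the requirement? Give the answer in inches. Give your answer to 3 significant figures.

ΔR = 37.3 − 6.59 = 30.71 ft²·°F·h/BTU
L = ΔR / (R/in) = 30.71/3.76 = 8.168 in

8.17 in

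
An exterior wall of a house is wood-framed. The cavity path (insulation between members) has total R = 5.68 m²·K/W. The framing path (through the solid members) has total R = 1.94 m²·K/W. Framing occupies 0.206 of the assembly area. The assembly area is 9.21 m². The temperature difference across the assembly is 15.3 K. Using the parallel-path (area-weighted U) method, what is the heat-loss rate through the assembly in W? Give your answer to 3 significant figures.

34.7 W

U_eff = 0.794/5.68 + 0.206/1.94 = 0.1398 + 0.1062 = 0.246
R_eff = 1/U_eff = 4.065 m²·K/W
Q = 9.21 × 15.3 / 4.065 = 34.66 W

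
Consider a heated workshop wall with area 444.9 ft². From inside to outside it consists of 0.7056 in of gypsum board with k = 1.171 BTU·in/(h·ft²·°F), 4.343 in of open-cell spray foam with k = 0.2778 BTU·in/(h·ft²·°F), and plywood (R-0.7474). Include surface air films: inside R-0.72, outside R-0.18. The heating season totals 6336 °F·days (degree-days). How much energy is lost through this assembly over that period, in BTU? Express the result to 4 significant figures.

3783000 BTU

0.7056/1.171 = 0.60256
4.343/0.2778 = 15.634
R_total = 0.72 + 0.60256 + 15.634 + 0.7474 + 0.18 = 17.884 ft²·°F·h/BTU
E = A × HDD × 24 / R = 444.9 × 6336 × 24 / 17.884 = 3783000 BTU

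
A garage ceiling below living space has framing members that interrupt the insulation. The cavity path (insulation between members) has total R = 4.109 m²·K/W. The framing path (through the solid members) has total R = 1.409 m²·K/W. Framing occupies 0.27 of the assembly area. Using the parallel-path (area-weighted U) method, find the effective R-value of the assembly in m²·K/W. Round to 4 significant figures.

2.708 m²·K/W

U_eff = 0.73/4.109 + 0.27/1.409 = 0.17766 + 0.19163 = 0.36928
R_eff = 1/U_eff = 2.7079 m²·K/W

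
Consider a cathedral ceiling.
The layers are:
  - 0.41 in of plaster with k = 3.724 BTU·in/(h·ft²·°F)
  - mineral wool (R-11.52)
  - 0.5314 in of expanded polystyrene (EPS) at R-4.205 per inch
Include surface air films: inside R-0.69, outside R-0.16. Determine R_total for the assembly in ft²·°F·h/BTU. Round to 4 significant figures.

0.41/3.724 = 0.1101
0.5314 × 4.205 = 2.2345
R_total = 0.69 + 0.1101 + 11.52 + 2.2345 + 0.16 = 14.715 ft²·°F·h/BTU

14.71 ft²·°F·h/BTU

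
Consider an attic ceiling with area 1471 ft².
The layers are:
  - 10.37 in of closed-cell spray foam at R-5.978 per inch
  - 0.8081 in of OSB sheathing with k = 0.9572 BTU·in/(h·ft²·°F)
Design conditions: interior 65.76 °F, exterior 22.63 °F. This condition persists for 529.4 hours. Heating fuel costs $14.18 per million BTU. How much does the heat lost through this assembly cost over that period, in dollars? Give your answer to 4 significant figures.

7.580 dollars

10.37 × 5.978 = 61.992
0.8081/0.9572 = 0.84423
R_total = 61.992 + 0.84423 = 62.836 ft²·°F·h/BTU
Q = 1471 × (65.76 − 22.63) / 62.836 = 1009.7 BTU/h
E = 1009.7 × 529.4 = 534520 BTU
Cost = 534520/10⁶ × 14.18 = $7.5795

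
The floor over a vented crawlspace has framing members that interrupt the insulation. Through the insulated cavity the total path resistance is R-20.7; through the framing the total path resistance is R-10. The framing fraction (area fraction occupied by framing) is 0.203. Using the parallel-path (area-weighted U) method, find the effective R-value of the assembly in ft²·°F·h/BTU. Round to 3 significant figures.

U_eff = 0.797/20.7 + 0.203/10 = 0.0385 + 0.0203 = 0.0588
R_eff = 1/U_eff = 17.01 ft²·°F·h/BTU

17.0 ft²·°F·h/BTU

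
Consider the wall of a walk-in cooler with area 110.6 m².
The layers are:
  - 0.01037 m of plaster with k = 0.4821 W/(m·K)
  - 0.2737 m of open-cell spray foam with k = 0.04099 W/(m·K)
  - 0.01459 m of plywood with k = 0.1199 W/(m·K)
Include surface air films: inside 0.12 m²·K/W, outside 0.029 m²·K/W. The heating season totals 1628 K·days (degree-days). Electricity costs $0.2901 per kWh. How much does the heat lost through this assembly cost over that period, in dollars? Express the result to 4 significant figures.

0.01037/0.4821 = 0.02151
0.2737/0.04099 = 6.6772
0.01459/0.1199 = 0.12168
R_total = 0.12 + 0.02151 + 6.6772 + 0.12168 + 0.029 = 6.9694 m²·K/W
E = A × HDD × 24 / R / 1000 = 110.6 × 1628 × 24 / 6.9694 / 1000 = 620.05 kWh
Cost = 620.05 × 0.2901 = $179.88

179.9 dollars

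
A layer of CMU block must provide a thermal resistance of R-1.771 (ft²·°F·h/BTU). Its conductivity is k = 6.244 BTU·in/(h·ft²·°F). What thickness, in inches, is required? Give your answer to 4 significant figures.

L = R × k = 1.771 × 6.244 = 11.058 in

11.06 in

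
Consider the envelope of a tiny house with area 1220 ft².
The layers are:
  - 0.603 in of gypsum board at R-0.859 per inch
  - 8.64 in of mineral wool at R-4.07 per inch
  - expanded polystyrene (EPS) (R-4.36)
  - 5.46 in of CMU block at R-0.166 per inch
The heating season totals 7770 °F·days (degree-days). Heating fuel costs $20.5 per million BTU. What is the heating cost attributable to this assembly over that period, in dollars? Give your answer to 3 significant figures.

114 dollars

0.603 × 0.859 = 0.518
8.64 × 4.07 = 35.16
5.46 × 0.166 = 0.9064
R_total = 0.518 + 35.16 + 4.36 + 0.9064 = 40.95 ft²·°F·h/BTU
E = A × HDD × 24 / R = 1220 × 7770 × 24 / 40.95 = 5556000 BTU
Cost = 5556000/10⁶ × 20.5 = $113.9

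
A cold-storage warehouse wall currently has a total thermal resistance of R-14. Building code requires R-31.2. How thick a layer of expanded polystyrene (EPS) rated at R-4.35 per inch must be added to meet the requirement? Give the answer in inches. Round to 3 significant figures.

ΔR = 31.2 − 14 = 17.2 ft²·°F·h/BTU
L = ΔR / (R/in) = 17.2/4.35 = 3.954 in

3.95 in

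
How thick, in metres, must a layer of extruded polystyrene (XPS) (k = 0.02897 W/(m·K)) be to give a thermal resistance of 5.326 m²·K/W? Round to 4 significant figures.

L = R·k = 5.326 × 0.02897 = 0.15429 m

0.1543 m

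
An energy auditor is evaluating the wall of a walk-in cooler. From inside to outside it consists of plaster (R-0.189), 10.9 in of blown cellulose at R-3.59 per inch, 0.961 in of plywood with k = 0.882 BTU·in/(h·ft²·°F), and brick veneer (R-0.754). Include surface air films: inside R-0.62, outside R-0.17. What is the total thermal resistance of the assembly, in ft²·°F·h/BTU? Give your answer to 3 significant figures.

42.0 ft²·°F·h/BTU

10.9 × 3.59 = 39.13
0.961/0.882 = 1.09
R_total = 0.62 + 0.189 + 39.13 + 1.09 + 0.754 + 0.17 = 41.95 ft²·°F·h/BTU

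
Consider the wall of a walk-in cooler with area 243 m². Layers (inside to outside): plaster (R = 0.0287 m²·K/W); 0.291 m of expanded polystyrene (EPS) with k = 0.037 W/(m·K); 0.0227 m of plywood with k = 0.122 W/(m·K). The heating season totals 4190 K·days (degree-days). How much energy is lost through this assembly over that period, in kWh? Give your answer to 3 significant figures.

3020 kWh

0.291/0.037 = 7.865
0.0227/0.122 = 0.1861
R_total = 0.0287 + 7.865 + 0.1861 = 8.08 m²·K/W
E = A × HDD × 24 / R / 1000 = 243 × 4190 × 24 / 8.08 / 1000 = 3024 kWh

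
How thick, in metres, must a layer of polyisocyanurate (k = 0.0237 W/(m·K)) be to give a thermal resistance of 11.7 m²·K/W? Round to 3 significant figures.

L = R·k = 11.7 × 0.0237 = 0.2773 m

0.277 m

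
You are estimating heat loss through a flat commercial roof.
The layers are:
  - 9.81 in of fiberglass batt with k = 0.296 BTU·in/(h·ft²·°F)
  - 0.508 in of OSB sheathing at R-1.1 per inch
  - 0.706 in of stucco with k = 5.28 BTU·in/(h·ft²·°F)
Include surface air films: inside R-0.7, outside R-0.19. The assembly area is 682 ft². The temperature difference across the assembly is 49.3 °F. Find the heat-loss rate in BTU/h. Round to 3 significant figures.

9.81/0.296 = 33.14
0.508 × 1.1 = 0.5588
0.706/5.28 = 0.1337
R_total = 0.7 + 33.14 + 0.5588 + 0.1337 + 0.19 = 34.72 ft²·°F·h/BTU
Q = A·ΔT/R = 682 × 49.3 / 34.72 = 968.3 BTU/h

968 BTU/h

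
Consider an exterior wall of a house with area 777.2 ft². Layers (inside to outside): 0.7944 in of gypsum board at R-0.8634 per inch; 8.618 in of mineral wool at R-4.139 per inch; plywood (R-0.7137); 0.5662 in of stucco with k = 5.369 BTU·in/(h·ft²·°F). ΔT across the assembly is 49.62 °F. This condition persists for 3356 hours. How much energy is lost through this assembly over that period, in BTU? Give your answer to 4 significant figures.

3481000 BTU

0.7944 × 0.8634 = 0.68588
8.618 × 4.139 = 35.67
0.5662/5.369 = 0.10546
R_total = 0.68588 + 35.67 + 0.7137 + 0.10546 = 37.175 ft²·°F·h/BTU
Q = 777.2 × 49.62 / 37.175 = 1037.4 BTU/h
E = 1037.4 × 3356 = 3481500 BTU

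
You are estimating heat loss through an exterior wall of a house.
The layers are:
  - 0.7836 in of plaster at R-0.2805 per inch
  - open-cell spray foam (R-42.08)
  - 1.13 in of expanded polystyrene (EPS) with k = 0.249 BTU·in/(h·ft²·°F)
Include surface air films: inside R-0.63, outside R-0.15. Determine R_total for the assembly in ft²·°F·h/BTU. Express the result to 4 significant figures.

47.62 ft²·°F·h/BTU

0.7836 × 0.2805 = 0.2198
1.13/0.249 = 4.5382
R_total = 0.63 + 0.2198 + 42.08 + 4.5382 + 0.15 = 47.618 ft²·°F·h/BTU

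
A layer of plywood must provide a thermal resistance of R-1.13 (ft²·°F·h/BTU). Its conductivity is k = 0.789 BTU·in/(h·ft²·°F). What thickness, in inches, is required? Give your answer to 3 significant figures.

0.892 in

L = R × k = 1.13 × 0.789 = 0.8916 in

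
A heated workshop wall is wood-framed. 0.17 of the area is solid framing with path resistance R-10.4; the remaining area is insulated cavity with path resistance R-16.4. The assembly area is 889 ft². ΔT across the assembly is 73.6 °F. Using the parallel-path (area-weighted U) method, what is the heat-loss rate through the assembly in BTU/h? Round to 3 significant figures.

U_eff = 0.83/16.4 + 0.17/10.4 = 0.05061 + 0.01635 = 0.06696
R_eff = 1/U_eff = 14.94 ft²·°F·h/BTU
Q = 889 × 73.6 / 14.94 = 4381 BTU/h

4380 BTU/h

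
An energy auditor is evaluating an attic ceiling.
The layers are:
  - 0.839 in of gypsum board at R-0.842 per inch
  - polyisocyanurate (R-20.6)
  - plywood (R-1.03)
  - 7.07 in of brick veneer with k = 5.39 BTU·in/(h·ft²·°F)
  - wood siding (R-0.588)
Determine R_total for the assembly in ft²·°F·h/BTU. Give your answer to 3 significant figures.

0.839 × 0.842 = 0.7064
7.07/5.39 = 1.312
R_total = 0.7064 + 20.6 + 1.03 + 1.312 + 0.588 = 24.24 ft²·°F·h/BTU

24.2 ft²·°F·h/BTU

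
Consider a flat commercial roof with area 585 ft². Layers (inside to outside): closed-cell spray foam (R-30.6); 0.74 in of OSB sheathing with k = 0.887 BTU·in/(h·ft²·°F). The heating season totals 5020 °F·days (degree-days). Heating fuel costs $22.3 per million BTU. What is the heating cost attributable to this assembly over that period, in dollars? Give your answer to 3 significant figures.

0.74/0.887 = 0.8343
R_total = 30.6 + 0.8343 = 31.43 ft²·°F·h/BTU
E = A × HDD × 24 / R = 585 × 5020 × 24 / 31.43 = 2242000 BTU
Cost = 2242000/10⁶ × 22.3 = $50

50.0 dollars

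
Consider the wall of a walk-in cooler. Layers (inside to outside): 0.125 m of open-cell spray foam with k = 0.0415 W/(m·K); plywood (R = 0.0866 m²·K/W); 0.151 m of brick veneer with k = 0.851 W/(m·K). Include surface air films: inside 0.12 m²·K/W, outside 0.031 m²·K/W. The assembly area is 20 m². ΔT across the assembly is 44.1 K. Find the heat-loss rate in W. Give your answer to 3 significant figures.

257 W

0.125/0.0415 = 3.012
0.151/0.851 = 0.1774
R_total = 0.12 + 3.012 + 0.0866 + 0.1774 + 0.031 = 3.427 m²·K/W
Q = A·ΔT/R = 20 × 44.1 / 3.427 = 257.4 W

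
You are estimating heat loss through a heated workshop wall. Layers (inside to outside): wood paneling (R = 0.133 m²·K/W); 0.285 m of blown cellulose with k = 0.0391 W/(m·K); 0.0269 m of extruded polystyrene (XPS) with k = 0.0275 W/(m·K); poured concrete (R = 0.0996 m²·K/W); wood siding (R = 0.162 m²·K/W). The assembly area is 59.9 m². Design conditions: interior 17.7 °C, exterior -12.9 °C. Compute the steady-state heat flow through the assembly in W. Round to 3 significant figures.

212 W

0.285/0.0391 = 7.289
0.0269/0.0275 = 0.9782
R_total = 0.133 + 7.289 + 0.9782 + 0.0996 + 0.162 = 8.662 m²·K/W
Q = A·ΔT/R = 59.9 × (17.7 − (-12.9)) / 8.662 = 211.6 W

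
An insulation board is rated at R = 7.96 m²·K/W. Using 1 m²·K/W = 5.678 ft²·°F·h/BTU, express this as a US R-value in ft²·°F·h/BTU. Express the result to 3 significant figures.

45.2 ft²·°F·h/BTU

R_US = 7.96 × 5.678 = 45.2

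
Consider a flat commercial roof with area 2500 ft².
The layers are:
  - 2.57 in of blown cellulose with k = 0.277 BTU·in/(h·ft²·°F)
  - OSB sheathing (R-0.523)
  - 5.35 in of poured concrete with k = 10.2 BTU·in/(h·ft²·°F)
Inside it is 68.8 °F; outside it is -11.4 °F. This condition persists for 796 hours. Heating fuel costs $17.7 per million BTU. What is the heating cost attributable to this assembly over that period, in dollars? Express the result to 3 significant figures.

274 dollars

2.57/0.277 = 9.278
5.35/10.2 = 0.5245
R_total = 9.278 + 0.523 + 0.5245 = 10.33 ft²·°F·h/BTU
Q = 2500 × (68.8 − (-11.4)) / 10.33 = 19420 BTU/h
E = 19420 × 796 = 15460000 BTU
Cost = 15460000/10⁶ × 17.7 = $273.6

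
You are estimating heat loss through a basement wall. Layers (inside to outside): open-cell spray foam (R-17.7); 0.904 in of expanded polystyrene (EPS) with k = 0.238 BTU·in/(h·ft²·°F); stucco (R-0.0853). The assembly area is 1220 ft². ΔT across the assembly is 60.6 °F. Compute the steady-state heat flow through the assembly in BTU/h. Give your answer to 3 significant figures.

3430 BTU/h

0.904/0.238 = 3.798
R_total = 17.7 + 3.798 + 0.0853 = 21.58 ft²·°F·h/BTU
Q = A·ΔT/R = 1220 × 60.6 / 21.58 = 3425 BTU/h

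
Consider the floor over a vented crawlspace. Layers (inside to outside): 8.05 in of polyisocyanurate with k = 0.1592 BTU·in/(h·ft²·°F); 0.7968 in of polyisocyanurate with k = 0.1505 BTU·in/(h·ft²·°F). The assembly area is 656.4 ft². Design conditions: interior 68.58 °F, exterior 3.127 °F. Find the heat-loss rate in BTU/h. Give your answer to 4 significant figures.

8.05/0.1592 = 50.565
0.7968/0.1505 = 5.2944
R_total = 50.565 + 5.2944 = 55.86 ft²·°F·h/BTU
Q = A·ΔT/R = 656.4 × (68.58 − 3.127) / 55.86 = 769.13 BTU/h

769.1 BTU/h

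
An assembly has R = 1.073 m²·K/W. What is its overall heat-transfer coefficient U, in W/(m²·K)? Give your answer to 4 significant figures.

U = 1/R = 1/1.073 = 0.93197

0.9320 W/(m²·K)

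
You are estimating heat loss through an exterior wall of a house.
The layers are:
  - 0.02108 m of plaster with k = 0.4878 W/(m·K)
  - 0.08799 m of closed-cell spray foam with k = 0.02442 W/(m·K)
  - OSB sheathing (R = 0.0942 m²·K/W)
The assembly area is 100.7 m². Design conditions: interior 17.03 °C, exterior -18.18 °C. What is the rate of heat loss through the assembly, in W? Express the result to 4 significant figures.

0.02108/0.4878 = 0.043214
0.08799/0.02442 = 3.6032
R_total = 0.043214 + 3.6032 + 0.0942 = 3.7406 m²·K/W
Q = A·ΔT/R = 100.7 × (17.03 − (-18.18)) / 3.7406 = 947.88 W

947.9 W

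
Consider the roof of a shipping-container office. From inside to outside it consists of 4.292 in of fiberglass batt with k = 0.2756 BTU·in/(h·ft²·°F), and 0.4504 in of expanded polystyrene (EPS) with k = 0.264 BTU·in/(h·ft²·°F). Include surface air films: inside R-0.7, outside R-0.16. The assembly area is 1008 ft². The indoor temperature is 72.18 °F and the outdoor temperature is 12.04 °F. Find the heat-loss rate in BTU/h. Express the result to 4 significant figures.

3342 BTU/h

4.292/0.2756 = 15.573
0.4504/0.264 = 1.7061
R_total = 0.7 + 15.573 + 1.7061 + 0.16 = 18.139 ft²·°F·h/BTU
Q = A·ΔT/R = 1008 × (72.18 − 12.04) / 18.139 = 3342 BTU/h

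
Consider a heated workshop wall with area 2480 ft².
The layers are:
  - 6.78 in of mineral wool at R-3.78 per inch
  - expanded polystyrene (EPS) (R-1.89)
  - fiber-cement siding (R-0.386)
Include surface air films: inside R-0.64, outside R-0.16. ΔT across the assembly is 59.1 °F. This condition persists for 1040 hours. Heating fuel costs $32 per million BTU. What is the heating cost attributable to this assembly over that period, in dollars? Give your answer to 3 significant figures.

170 dollars

6.78 × 3.78 = 25.63
R_total = 0.64 + 25.63 + 1.89 + 0.386 + 0.16 = 28.7 ft²·°F·h/BTU
Q = 2480 × 59.1 / 28.7 = 5106 BTU/h
E = 5106 × 1040 = 5310000 BTU
Cost = 5310000/10⁶ × 32 = $169.9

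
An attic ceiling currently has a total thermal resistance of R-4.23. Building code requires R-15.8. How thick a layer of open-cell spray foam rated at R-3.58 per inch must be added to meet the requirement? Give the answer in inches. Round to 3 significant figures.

ΔR = 15.8 − 4.23 = 11.57 ft²·°F·h/BTU
L = ΔR / (R/in) = 11.57/3.58 = 3.232 in

3.23 in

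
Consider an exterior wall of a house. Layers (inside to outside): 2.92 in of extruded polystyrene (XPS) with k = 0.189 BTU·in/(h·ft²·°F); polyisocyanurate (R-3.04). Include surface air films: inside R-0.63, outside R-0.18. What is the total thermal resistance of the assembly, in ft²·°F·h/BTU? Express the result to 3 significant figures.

19.3 ft²·°F·h/BTU

2.92/0.189 = 15.45
R_total = 0.63 + 15.45 + 3.04 + 0.18 = 19.3 ft²·°F·h/BTU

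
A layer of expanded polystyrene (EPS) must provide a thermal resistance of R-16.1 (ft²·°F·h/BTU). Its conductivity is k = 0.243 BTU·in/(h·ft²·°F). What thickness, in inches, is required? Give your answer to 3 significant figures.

L = R × k = 16.1 × 0.243 = 3.912 in

3.91 in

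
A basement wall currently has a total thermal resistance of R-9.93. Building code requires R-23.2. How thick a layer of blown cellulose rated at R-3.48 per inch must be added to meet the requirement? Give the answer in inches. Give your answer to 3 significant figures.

3.81 in

ΔR = 23.2 − 9.93 = 13.27 ft²·°F·h/BTU
L = ΔR / (R/in) = 13.27/3.48 = 3.813 in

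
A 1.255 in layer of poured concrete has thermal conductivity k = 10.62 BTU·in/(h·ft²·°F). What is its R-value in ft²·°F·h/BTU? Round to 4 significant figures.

0.1182 ft²·°F·h/BTU

R = L/k = 1.255/10.62 = 0.11817 ft²·°F·h/BTU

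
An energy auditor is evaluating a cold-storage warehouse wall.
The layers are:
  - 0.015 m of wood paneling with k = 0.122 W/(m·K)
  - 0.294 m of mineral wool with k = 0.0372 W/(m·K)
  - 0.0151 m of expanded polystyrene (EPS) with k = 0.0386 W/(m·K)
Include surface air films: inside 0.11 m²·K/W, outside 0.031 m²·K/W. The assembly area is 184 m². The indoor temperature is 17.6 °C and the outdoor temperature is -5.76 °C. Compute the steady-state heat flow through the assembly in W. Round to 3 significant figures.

0.015/0.122 = 0.123
0.294/0.0372 = 7.903
0.0151/0.0386 = 0.3912
R_total = 0.11 + 0.123 + 7.903 + 0.3912 + 0.031 = 8.558 m²·K/W
Q = A·ΔT/R = 184 × (17.6 − (-5.76)) / 8.558 = 502.2 W

502 W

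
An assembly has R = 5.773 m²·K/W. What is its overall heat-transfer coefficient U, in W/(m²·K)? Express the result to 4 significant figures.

0.1732 W/(m²·K)

U = 1/R = 1/5.773 = 0.17322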